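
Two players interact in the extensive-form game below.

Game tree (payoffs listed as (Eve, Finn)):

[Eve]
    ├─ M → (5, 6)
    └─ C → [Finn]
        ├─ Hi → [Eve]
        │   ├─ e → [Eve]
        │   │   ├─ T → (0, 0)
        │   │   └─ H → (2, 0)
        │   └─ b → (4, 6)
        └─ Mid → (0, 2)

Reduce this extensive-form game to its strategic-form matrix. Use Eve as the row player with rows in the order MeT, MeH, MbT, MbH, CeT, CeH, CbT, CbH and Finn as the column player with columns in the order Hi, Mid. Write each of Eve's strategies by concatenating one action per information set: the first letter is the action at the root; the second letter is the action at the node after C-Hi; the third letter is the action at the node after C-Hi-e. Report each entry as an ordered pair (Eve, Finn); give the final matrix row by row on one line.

Row MeT: Hi→(5,6), Mid→(5,6)
Row MeH: Hi→(5,6), Mid→(5,6)
Row MbT: Hi→(5,6), Mid→(5,6)
Row MbH: Hi→(5,6), Mid→(5,6)
Row CeT: Hi→(0,0), Mid→(0,2)
Row CeH: Hi→(2,0), Mid→(0,2)
Row CbT: Hi→(4,6), Mid→(0,2)
Row CbH: Hi→(4,6), Mid→(0,2)

MeT: (5,6) (5,6) | MeH: (5,6) (5,6) | MbT: (5,6) (5,6) | MbH: (5,6) (5,6) | CeT: (0,0) (0,2) | CeH: (2,0) (0,2) | CbT: (4,6) (0,2) | CbH: (4,6) (0,2)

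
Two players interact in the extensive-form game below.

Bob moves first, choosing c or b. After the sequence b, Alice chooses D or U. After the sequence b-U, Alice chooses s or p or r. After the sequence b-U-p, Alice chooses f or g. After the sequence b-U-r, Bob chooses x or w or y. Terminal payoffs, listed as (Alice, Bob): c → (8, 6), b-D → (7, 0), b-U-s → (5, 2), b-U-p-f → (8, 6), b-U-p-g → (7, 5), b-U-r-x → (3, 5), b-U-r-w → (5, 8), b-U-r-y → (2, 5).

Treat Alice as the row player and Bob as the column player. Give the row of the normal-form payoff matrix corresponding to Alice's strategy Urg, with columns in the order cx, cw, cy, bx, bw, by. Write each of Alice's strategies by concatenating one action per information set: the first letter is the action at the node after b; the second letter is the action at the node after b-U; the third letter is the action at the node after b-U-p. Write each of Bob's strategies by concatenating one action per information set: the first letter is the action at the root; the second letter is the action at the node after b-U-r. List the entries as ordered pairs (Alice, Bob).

(8,6) (8,6) (8,6) (3,5) (5,8) (2,5)

vs cx: Bob plays c → (8, 6)
vs cw: Bob plays c → (8, 6)
vs cy: Bob plays c → (8, 6)
vs bx: Bob plays b → Alice plays U at [b] → Alice plays r at [b-U] → Bob plays x at [b-U-r] → (3, 5)
vs bw: Bob plays b → Alice plays U at [b] → Alice plays r at [b-U] → Bob plays w at [b-U-r] → (5, 8)
vs by: Bob plays b → Alice plays U at [b] → Alice plays r at [b-U] → Bob plays y at [b-U-r] → (2, 5)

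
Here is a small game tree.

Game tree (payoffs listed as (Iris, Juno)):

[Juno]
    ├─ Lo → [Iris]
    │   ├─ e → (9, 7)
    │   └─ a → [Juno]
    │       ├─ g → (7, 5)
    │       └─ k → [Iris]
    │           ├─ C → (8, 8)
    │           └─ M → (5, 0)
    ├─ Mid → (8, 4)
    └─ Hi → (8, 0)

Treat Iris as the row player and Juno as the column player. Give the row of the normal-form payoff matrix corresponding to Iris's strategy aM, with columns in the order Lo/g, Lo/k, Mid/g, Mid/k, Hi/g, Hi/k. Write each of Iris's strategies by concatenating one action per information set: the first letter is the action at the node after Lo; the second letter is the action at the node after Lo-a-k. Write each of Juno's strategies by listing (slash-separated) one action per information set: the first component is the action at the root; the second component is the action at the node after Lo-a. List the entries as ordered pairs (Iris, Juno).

(7,5) (5,0) (8,4) (8,4) (8,0) (8,0)

vs Lo/g: Juno plays Lo → Iris plays a at [Lo] → Juno plays g at [Lo-a] → (7, 5)
vs Lo/k: Juno plays Lo → Iris plays a at [Lo] → Juno plays k at [Lo-a] → Iris plays M at [Lo-a-k] → (5, 0)
vs Mid/g: Juno plays Mid → (8, 4)
vs Mid/k: Juno plays Mid → (8, 4)
vs Hi/g: Juno plays Hi → (8, 0)
vs Hi/k: Juno plays Hi → (8, 0)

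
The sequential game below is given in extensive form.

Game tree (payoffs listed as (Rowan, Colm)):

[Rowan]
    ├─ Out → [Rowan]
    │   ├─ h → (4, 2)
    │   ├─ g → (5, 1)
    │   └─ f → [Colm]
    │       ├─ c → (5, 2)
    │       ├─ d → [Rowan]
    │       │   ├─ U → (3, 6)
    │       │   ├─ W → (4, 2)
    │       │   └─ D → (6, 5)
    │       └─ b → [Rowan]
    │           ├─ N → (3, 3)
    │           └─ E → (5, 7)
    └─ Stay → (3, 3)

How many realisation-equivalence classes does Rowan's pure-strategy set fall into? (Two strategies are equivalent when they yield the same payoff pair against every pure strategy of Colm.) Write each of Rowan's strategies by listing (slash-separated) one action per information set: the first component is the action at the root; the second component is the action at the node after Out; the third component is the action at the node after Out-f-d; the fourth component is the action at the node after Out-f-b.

9

Rowan has 36 pure strategies: Out/h/U/N, Out/h/U/E, Out/h/W/N, Out/h/W/E, Out/h/D/N, Out/h/D/E, Out/g/U/N, Out/g/U/E, Out/g/W/N, Out/g/W/E, Out/g/D/N, Out/g/D/E, Out/f/U/N, Out/f/U/E, Out/f/W/N, Out/f/W/E, Out/f/D/N, Out/f/D/E, Stay/h/U/N, Stay/h/U/E, Stay/h/W/N, Stay/h/W/E, Stay/h/D/N, Stay/h/D/E, Stay/g/U/N, Stay/g/U/E, Stay/g/W/N, Stay/g/W/E, Stay/g/D/N, Stay/g/D/E, Stay/f/U/N, Stay/f/U/E, Stay/f/W/N, Stay/f/W/E, Stay/f/D/N, Stay/f/D/E. Columns: c, d, b.
{Out/h/U/N, Out/h/U/E, Out/h/W/N, Out/h/W/E, Out/h/D/N, Out/h/D/E} → row (4,2) (4,2) (4,2)
{Out/g/U/N, Out/g/U/E, Out/g/W/N, Out/g/W/E, Out/g/D/N, Out/g/D/E} → row (5,1) (5,1) (5,1)
{Out/f/U/N} → row (5,2) (3,6) (3,3)
{Out/f/U/E} → row (5,2) (3,6) (5,7)
{Out/f/W/N} → row (5,2) (4,2) (3,3)
{Out/f/W/E} → row (5,2) (4,2) (5,7)
{Out/f/D/N} → row (5,2) (6,5) (3,3)
{Out/f/D/E} → row (5,2) (6,5) (5,7)
{Stay/h/U/N, Stay/h/U/E, Stay/h/W/N, Stay/h/W/E, Stay/h/D/N, Stay/h/D/E, Stay/g/U/N, Stay/g/U/E, Stay/g/W/N, Stay/g/W/E, Stay/g/D/N, Stay/g/D/E, Stay/f/U/N, Stay/f/U/E, Stay/f/W/N, Stay/f/W/E, Stay/f/D/N, Stay/f/D/E} → row (3,3) (3,3) (3,3)
That's 9 distinct rows out of 36 strategies.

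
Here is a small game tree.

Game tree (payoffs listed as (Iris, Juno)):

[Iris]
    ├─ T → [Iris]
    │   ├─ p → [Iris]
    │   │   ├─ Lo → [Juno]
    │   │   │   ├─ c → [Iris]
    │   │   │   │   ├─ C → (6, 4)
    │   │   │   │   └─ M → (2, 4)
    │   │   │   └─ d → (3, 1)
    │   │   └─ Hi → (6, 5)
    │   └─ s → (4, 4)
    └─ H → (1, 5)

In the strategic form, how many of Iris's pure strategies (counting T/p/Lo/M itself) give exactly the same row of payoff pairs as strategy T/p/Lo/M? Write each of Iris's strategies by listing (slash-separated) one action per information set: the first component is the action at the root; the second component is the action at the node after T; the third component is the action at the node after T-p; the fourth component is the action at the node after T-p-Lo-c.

1

Row for T/p/Lo/M (columns c, d): (2,4) (3,1).
Every one of Iris's information sets is on the play path for some reply by Juno when Iris follows T/p/Lo/M.
Changing the action at any of them therefore changes at least one column, so only T/p/Lo/M itself gives this row.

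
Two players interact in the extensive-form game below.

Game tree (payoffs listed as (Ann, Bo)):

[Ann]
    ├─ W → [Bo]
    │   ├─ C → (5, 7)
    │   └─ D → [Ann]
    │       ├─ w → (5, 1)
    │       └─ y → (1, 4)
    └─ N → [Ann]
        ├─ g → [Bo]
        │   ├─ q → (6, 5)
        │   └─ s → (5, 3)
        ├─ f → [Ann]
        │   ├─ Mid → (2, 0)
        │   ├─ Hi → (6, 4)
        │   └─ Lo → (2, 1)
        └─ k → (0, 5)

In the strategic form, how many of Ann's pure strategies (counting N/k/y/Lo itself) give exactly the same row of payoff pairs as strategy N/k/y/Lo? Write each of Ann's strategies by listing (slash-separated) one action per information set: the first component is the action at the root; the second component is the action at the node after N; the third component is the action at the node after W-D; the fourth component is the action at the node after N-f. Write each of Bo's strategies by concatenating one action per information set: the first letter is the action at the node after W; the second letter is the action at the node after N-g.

Row for N/k/y/Lo (columns Cq, Cs, Dq, Ds): (0,5) (0,5) (0,5) (0,5).
Under N/k/y/Lo, Ann's choice at the node after W-D and at the node after N-f can never be reached regardless of what Bo does, so varying those choices leaves every outcome unchanged.
Holding the reachable choices fixed and varying the unreachable ones freely already gives 2 × 3 = 6 equivalent strategies.
No other strategy reproduces this row, so those 6 are the full class: N/k/w/Mid, N/k/w/Hi, N/k/w/Lo, N/k/y/Mid, N/k/y/Hi, N/k/y/Lo.

6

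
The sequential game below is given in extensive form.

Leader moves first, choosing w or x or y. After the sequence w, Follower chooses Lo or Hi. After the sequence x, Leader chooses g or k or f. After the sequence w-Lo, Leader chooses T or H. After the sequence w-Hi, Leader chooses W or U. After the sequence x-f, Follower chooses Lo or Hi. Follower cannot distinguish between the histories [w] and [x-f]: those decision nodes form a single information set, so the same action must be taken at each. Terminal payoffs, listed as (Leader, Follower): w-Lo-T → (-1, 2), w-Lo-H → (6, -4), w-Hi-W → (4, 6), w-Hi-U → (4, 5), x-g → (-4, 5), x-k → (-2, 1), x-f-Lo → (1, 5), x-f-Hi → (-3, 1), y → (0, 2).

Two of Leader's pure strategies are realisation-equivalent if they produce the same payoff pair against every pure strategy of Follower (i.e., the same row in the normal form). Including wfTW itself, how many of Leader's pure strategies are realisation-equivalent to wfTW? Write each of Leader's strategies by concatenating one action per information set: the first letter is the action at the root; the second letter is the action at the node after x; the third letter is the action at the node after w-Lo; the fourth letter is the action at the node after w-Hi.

3

Row for wfTW (columns Lo, Hi): (-1,2) (4,6).
Under wfTW, Leader's choice at the node after x can never be reached regardless of what Follower does, so varying those choices leaves every outcome unchanged.
Holding the reachable choices fixed and varying the unreachable one freely already gives 3 equivalent strategies.
No other strategy reproduces this row, so those 3 are the full class: wgTW, wkTW, wfTW.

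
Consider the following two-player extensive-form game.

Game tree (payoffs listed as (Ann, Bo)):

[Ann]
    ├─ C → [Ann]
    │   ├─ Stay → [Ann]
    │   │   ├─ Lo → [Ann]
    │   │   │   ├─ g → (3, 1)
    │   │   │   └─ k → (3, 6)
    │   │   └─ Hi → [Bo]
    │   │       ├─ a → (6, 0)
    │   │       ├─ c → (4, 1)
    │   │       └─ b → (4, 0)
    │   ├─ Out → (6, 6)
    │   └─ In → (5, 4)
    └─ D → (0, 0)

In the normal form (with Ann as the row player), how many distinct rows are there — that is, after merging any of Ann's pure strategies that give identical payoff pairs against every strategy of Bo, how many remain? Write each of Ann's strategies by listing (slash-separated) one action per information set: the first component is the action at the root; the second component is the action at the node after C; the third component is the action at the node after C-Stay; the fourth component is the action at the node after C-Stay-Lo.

Ann has 24 pure strategies: C/Stay/Lo/g, C/Stay/Lo/k, C/Stay/Hi/g, C/Stay/Hi/k, C/Out/Lo/g, C/Out/Lo/k, C/Out/Hi/g, C/Out/Hi/k, C/In/Lo/g, C/In/Lo/k, C/In/Hi/g, C/In/Hi/k, D/Stay/Lo/g, D/Stay/Lo/k, D/Stay/Hi/g, D/Stay/Hi/k, D/Out/Lo/g, D/Out/Lo/k, D/Out/Hi/g, D/Out/Hi/k, D/In/Lo/g, D/In/Lo/k, D/In/Hi/g, D/In/Hi/k. Columns: a, c, b.
{C/Stay/Lo/g} → row (3,1) (3,1) (3,1)
{C/Stay/Lo/k} → row (3,6) (3,6) (3,6)
{C/Stay/Hi/g, C/Stay/Hi/k} → row (6,0) (4,1) (4,0)
{C/Out/Lo/g, C/Out/Lo/k, C/Out/Hi/g, C/Out/Hi/k} → row (6,6) (6,6) (6,6)
{C/In/Lo/g, C/In/Lo/k, C/In/Hi/g, C/In/Hi/k} → row (5,4) (5,4) (5,4)
{D/Stay/Lo/g, D/Stay/Lo/k, D/Stay/Hi/g, D/Stay/Hi/k, D/Out/Lo/g, D/Out/Lo/k, D/Out/Hi/g, D/Out/Hi/k, D/In/Lo/g, D/In/Lo/k, D/In/Hi/g, D/In/Hi/k} → row (0,0) (0,0) (0,0)
That's 6 distinct rows out of 24 strategies.

6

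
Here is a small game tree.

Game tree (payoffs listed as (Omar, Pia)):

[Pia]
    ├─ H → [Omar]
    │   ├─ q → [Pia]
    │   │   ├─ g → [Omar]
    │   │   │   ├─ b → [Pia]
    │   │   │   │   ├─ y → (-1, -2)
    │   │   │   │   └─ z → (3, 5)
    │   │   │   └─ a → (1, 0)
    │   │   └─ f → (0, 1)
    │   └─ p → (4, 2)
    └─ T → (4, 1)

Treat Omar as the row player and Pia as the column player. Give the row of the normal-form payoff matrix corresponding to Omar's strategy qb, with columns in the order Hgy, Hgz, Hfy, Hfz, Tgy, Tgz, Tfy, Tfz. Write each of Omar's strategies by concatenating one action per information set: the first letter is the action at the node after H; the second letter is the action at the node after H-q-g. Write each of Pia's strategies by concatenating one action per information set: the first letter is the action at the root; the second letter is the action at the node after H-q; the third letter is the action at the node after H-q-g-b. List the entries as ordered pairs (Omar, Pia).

(-1,-2) (3,5) (0,1) (0,1) (4,1) (4,1) (4,1) (4,1)

vs Hgy: Pia plays H → Omar plays q at [H] → Pia plays g at [H-q] → Omar plays b at [H-q-g] → Pia plays y at [H-q-g-b] → (-1, -2)
vs Hgz: Pia plays H → Omar plays q at [H] → Pia plays g at [H-q] → Omar plays b at [H-q-g] → Pia plays z at [H-q-g-b] → (3, 5)
vs Hfy: Pia plays H → Omar plays q at [H] → Pia plays f at [H-q] → (0, 1)
vs Hfz: Pia plays H → Omar plays q at [H] → Pia plays f at [H-q] → (0, 1)
vs Tgy: Pia plays T → (4, 1)
vs Tgz: Pia plays T → (4, 1)
vs Tfy: Pia plays T → (4, 1)
vs Tfz: Pia plays T → (4, 1)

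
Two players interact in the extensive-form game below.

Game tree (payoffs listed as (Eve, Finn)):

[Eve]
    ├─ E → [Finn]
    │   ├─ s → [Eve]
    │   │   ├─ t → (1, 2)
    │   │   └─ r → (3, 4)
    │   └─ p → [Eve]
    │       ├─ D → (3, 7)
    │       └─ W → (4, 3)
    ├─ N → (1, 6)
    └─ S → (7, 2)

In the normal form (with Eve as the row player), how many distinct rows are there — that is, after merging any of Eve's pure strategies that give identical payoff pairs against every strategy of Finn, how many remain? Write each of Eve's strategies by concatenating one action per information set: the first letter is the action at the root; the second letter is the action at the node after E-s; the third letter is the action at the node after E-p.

6

Eve has 12 pure strategies: EtD, EtW, ErD, ErW, NtD, NtW, NrD, NrW, StD, StW, SrD, SrW. Columns: s, p.
{EtD} → row (1,2) (3,7)
{EtW} → row (1,2) (4,3)
{ErD} → row (3,4) (3,7)
{ErW} → row (3,4) (4,3)
{NtD, NtW, NrD, NrW} → row (1,6) (1,6)
{StD, StW, SrD, SrW} → row (7,2) (7,2)
That's 6 distinct rows out of 12 strategies.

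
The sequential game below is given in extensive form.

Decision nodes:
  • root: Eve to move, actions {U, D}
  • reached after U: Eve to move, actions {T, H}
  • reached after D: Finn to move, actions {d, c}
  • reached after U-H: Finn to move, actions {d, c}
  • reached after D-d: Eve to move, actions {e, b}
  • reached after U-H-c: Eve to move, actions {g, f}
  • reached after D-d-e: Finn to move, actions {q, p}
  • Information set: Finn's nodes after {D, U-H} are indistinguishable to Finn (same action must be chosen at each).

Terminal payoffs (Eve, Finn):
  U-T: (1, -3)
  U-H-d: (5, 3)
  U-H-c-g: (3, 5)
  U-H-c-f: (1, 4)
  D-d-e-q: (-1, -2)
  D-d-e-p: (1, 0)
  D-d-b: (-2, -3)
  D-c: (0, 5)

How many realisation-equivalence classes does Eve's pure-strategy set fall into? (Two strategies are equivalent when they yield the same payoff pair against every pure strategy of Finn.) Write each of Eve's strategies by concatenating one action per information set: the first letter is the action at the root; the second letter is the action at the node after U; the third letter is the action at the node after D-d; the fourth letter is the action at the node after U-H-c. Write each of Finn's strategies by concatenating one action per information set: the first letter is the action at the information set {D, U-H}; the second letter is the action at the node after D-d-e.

5

Eve has 16 pure strategies: UTeg, UTef, UTbg, UTbf, UHeg, UHef, UHbg, UHbf, DTeg, DTef, DTbg, DTbf, DHeg, DHef, DHbg, DHbf. Columns: dq, dp, cq, cp.
{UTeg, UTef, UTbg, UTbf} → row (1,-3) (1,-3) (1,-3) (1,-3)
{UHeg, UHbg} → row (5,3) (5,3) (3,5) (3,5)
{UHef, UHbf} → row (5,3) (5,3) (1,4) (1,4)
{DTeg, DTef, DHeg, DHef} → row (-1,-2) (1,0) (0,5) (0,5)
{DTbg, DTbf, DHbg, DHbf} → row (-2,-3) (-2,-3) (0,5) (0,5)
That's 5 distinct rows out of 16 strategies.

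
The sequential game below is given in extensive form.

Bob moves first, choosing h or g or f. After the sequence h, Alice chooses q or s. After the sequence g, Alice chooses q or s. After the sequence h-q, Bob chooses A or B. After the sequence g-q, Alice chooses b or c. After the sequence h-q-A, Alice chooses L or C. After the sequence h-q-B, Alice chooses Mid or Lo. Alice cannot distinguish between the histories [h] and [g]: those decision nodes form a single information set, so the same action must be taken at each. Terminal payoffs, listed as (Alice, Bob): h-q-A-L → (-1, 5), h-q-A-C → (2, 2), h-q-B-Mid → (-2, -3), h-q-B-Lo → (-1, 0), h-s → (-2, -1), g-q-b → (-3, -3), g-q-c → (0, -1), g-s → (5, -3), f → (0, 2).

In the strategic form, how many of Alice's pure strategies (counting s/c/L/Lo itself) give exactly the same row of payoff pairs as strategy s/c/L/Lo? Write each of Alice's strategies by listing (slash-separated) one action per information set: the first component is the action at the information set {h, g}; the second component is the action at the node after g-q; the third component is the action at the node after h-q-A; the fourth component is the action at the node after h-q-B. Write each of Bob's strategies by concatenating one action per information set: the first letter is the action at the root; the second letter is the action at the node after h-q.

Row for s/c/L/Lo (columns hA, hB, gA, gB, fA, fB): (-2,-1) (-2,-1) (5,-3) (5,-3) (0,2) (0,2).
Under s/c/L/Lo, Alice's choice at the node after g-q and at the node after h-q-A and at the node after h-q-B can never be reached regardless of what Bob does, so varying those choices leaves every outcome unchanged.
Holding the reachable choices fixed and varying the unreachable ones freely already gives 2 × 2 × 2 = 8 equivalent strategies.
No other strategy reproduces this row, so those 8 are the full class: s/b/L/Mid, s/b/L/Lo, s/b/C/Mid, s/b/C/Lo, s/c/L/Mid, s/c/L/Lo, s/c/C/Mid, s/c/C/Lo.

8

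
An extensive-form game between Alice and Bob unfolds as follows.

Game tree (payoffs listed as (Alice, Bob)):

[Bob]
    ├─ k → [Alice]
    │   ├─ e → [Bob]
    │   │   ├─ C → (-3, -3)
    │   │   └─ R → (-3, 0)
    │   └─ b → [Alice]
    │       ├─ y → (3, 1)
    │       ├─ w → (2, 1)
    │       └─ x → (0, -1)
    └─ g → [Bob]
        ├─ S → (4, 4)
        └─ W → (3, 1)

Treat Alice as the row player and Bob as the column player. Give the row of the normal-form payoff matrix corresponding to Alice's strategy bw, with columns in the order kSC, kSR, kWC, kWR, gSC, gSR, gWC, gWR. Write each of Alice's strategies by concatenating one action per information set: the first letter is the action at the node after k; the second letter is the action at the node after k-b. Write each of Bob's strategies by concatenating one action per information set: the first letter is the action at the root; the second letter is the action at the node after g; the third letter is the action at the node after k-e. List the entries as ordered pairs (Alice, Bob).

(2,1) (2,1) (2,1) (2,1) (4,4) (4,4) (3,1) (3,1)

vs kSC: Bob plays k → Alice plays b at [k] → Alice plays w at [k-b] → (2, 1)
vs kSR: Bob plays k → Alice plays b at [k] → Alice plays w at [k-b] → (2, 1)
vs kWC: Bob plays k → Alice plays b at [k] → Alice plays w at [k-b] → (2, 1)
vs kWR: Bob plays k → Alice plays b at [k] → Alice plays w at [k-b] → (2, 1)
vs gSC: Bob plays g → Bob plays S at [g] → (4, 4)
vs gSR: Bob plays g → Bob plays S at [g] → (4, 4)
vs gWC: Bob plays g → Bob plays W at [g] → (3, 1)
vs gWR: Bob plays g → Bob plays W at [g] → (3, 1)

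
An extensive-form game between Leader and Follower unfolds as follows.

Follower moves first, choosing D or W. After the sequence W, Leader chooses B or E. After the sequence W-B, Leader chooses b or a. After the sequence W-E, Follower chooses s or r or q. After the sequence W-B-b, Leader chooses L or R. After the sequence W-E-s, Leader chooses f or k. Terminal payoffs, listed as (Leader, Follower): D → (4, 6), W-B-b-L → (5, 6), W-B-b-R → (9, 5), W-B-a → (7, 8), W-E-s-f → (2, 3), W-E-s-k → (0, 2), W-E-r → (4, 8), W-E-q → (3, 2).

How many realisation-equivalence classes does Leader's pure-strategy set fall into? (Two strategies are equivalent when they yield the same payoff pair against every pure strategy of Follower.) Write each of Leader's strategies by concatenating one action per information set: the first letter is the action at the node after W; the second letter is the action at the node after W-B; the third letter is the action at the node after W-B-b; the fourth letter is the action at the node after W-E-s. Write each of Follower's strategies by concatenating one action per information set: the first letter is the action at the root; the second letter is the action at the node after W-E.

Leader has 16 pure strategies: BbLf, BbLk, BbRf, BbRk, BaLf, BaLk, BaRf, BaRk, EbLf, EbLk, EbRf, EbRk, EaLf, EaLk, EaRf, EaRk. Columns: Ds, Dr, Dq, Ws, Wr, Wq.
{BbLf, BbLk} → row (4,6) (4,6) (4,6) (5,6) (5,6) (5,6)
{BbRf, BbRk} → row (4,6) (4,6) (4,6) (9,5) (9,5) (9,5)
{BaLf, BaLk, BaRf, BaRk} → row (4,6) (4,6) (4,6) (7,8) (7,8) (7,8)
{EbLf, EbRf, EaLf, EaRf} → row (4,6) (4,6) (4,6) (2,3) (4,8) (3,2)
{EbLk, EbRk, EaLk, EaRk} → row (4,6) (4,6) (4,6) (0,2) (4,8) (3,2)
That's 5 distinct rows out of 16 strategies.

5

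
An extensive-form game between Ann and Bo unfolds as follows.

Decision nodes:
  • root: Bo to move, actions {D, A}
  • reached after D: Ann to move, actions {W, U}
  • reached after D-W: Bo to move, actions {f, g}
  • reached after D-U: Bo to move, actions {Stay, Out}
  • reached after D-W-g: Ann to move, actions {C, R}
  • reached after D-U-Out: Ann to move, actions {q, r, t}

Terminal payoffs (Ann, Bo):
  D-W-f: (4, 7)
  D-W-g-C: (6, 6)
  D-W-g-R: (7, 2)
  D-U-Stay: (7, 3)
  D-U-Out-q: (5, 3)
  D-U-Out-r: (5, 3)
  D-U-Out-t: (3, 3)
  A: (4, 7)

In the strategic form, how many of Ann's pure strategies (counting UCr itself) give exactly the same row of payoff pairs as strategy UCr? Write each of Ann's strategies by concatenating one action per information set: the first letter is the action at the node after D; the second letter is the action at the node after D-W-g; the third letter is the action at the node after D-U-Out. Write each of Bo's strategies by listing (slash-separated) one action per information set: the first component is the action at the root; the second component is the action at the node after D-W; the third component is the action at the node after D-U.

Row for UCr (columns D/f/Stay, D/f/Out, D/g/Stay, D/g/Out, A/f/Stay, A/f/Out, A/g/Stay, A/g/Out): (7,3) (5,3) (7,3) (5,3) (4,7) (4,7) (4,7) (4,7).
Under UCr, Ann's choice at the node after D-W-g can never be reached regardless of what Bo does, so varying those choices leaves every outcome unchanged.
Holding the reachable choices fixed and varying the unreachable one freely already gives 2 equivalent strategies.
Checking the remaining rows, UCq, URq also happen to give the same payoffs in every column, bringing the total to 4: UCq, UCr, URq, URr.

4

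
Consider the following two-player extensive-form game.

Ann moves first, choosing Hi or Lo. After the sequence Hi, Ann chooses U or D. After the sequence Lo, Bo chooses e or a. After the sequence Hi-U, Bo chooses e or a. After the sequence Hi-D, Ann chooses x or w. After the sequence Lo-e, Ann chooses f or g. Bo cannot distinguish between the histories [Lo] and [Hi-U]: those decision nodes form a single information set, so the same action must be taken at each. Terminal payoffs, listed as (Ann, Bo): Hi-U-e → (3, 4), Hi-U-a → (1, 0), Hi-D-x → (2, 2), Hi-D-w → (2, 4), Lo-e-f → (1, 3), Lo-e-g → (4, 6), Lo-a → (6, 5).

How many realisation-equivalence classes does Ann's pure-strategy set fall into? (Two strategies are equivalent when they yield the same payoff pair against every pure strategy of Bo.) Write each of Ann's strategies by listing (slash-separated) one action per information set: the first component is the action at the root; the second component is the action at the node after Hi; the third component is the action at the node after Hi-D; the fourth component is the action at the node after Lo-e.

Ann has 16 pure strategies: Hi/U/x/f, Hi/U/x/g, Hi/U/w/f, Hi/U/w/g, Hi/D/x/f, Hi/D/x/g, Hi/D/w/f, Hi/D/w/g, Lo/U/x/f, Lo/U/x/g, Lo/U/w/f, Lo/U/w/g, Lo/D/x/f, Lo/D/x/g, Lo/D/w/f, Lo/D/w/g. Columns: e, a.
{Hi/U/x/f, Hi/U/x/g, Hi/U/w/f, Hi/U/w/g} → row (3,4) (1,0)
{Hi/D/x/f, Hi/D/x/g} → row (2,2) (2,2)
{Hi/D/w/f, Hi/D/w/g} → row (2,4) (2,4)
{Lo/U/x/f, Lo/U/w/f, Lo/D/x/f, Lo/D/w/f} → row (1,3) (6,5)
{Lo/U/x/g, Lo/U/w/g, Lo/D/x/g, Lo/D/w/g} → row (4,6) (6,5)
That's 5 distinct rows out of 16 strategies.

5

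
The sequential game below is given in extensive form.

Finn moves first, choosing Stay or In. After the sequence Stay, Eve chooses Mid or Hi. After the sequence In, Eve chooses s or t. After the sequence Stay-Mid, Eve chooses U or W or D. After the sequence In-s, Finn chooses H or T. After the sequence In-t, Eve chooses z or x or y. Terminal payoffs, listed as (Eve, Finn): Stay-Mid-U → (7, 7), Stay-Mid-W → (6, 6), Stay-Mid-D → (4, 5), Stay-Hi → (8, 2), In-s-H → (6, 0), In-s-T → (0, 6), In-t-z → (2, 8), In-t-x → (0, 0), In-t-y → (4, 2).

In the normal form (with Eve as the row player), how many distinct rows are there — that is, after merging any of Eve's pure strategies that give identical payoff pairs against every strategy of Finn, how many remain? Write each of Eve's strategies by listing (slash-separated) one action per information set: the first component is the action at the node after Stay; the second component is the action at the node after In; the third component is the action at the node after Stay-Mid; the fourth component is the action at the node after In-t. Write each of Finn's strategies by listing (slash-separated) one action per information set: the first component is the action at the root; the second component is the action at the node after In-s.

Eve has 36 pure strategies: Mid/s/U/z, Mid/s/U/x, Mid/s/U/y, Mid/s/W/z, Mid/s/W/x, Mid/s/W/y, Mid/s/D/z, Mid/s/D/x, Mid/s/D/y, Mid/t/U/z, Mid/t/U/x, Mid/t/U/y, Mid/t/W/z, Mid/t/W/x, Mid/t/W/y, Mid/t/D/z, Mid/t/D/x, Mid/t/D/y, Hi/s/U/z, Hi/s/U/x, Hi/s/U/y, Hi/s/W/z, Hi/s/W/x, Hi/s/W/y, Hi/s/D/z, Hi/s/D/x, Hi/s/D/y, Hi/t/U/z, Hi/t/U/x, Hi/t/U/y, Hi/t/W/z, Hi/t/W/x, Hi/t/W/y, Hi/t/D/z, Hi/t/D/x, Hi/t/D/y. Columns: Stay/H, Stay/T, In/H, In/T.
{Mid/s/U/z, Mid/s/U/x, Mid/s/U/y} → row (7,7) (7,7) (6,0) (0,6)
{Mid/s/W/z, Mid/s/W/x, Mid/s/W/y} → row (6,6) (6,6) (6,0) (0,6)
{Mid/s/D/z, Mid/s/D/x, Mid/s/D/y} → row (4,5) (4,5) (6,0) (0,6)
{Mid/t/U/z} → row (7,7) (7,7) (2,8) (2,8)
{Mid/t/U/x} → row (7,7) (7,7) (0,0) (0,0)
{Mid/t/U/y} → row (7,7) (7,7) (4,2) (4,2)
{Mid/t/W/z} → row (6,6) (6,6) (2,8) (2,8)
{Mid/t/W/x} → row (6,6) (6,6) (0,0) (0,0)
{Mid/t/W/y} → row (6,6) (6,6) (4,2) (4,2)
{Mid/t/D/z} → row (4,5) (4,5) (2,8) (2,8)
{Mid/t/D/x} → row (4,5) (4,5) (0,0) (0,0)
{Mid/t/D/y} → row (4,5) (4,5) (4,2) (4,2)
{Hi/s/U/z, Hi/s/U/x, Hi/s/U/y, Hi/s/W/z, Hi/s/W/x, Hi/s/W/y, Hi/s/D/z, Hi/s/D/x, Hi/s/D/y} → row (8,2) (8,2) (6,0) (0,6)
{Hi/t/U/z, Hi/t/W/z, Hi/t/D/z} → row (8,2) (8,2) (2,8) (2,8)
{Hi/t/U/x, Hi/t/W/x, Hi/t/D/x} → row (8,2) (8,2) (0,0) (0,0)
{Hi/t/U/y, Hi/t/W/y, Hi/t/D/y} → row (8,2) (8,2) (4,2) (4,2)
That's 16 distinct rows out of 36 strategies.

16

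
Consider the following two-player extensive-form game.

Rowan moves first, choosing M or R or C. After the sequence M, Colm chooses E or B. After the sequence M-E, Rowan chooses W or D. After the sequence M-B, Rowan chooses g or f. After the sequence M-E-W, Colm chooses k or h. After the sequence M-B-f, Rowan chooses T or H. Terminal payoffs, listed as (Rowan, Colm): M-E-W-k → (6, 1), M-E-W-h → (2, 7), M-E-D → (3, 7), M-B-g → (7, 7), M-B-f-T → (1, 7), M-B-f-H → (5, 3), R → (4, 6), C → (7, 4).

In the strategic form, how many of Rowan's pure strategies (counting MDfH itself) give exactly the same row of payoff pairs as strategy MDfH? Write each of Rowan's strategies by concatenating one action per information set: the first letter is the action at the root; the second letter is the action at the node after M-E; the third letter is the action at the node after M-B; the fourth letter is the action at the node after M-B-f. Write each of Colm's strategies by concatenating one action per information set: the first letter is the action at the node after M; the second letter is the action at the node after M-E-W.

1

Row for MDfH (columns Ek, Eh, Bk, Bh): (3,7) (3,7) (5,3) (5,3).
Every one of Rowan's information sets is on the play path for some reply by Colm when Rowan follows MDfH.
Changing the action at any of them therefore changes at least one column, so only MDfH itself gives this row.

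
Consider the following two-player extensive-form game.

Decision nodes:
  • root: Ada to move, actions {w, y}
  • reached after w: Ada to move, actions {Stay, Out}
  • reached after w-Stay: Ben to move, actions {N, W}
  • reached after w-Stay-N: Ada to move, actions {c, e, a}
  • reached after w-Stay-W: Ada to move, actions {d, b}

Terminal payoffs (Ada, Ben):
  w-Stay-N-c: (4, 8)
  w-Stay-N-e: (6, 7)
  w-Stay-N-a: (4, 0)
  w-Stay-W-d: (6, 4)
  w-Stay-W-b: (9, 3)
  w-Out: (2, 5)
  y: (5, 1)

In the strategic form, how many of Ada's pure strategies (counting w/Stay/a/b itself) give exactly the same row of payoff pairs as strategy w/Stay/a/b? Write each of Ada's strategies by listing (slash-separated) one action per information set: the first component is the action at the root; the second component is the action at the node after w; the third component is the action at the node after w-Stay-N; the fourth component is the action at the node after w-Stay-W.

1

Row for w/Stay/a/b (columns N, W): (4,0) (9,3).
Every one of Ada's information sets is on the play path for some reply by Ben when Ada follows w/Stay/a/b.
Changing the action at any of them therefore changes at least one column, so only w/Stay/a/b itself gives this row.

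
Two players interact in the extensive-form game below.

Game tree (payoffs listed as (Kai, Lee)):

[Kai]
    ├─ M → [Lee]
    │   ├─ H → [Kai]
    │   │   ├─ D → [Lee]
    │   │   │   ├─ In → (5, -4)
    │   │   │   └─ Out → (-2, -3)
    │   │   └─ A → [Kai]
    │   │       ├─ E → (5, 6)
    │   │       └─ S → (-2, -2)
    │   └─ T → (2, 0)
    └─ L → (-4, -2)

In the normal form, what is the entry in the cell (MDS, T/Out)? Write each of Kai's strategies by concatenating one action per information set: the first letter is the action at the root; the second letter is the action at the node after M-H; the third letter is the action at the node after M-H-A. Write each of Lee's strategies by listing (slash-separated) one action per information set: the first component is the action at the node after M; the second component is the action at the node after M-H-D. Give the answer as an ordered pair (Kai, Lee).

Trace the play path from the root:
  Kai plays M
  Lee plays T at [M]
→ terminal payoff (2, 0).
(Kai's choice at the node after M-H is never reached on this path, so it doesn't affect the outcome.)

(2, 0)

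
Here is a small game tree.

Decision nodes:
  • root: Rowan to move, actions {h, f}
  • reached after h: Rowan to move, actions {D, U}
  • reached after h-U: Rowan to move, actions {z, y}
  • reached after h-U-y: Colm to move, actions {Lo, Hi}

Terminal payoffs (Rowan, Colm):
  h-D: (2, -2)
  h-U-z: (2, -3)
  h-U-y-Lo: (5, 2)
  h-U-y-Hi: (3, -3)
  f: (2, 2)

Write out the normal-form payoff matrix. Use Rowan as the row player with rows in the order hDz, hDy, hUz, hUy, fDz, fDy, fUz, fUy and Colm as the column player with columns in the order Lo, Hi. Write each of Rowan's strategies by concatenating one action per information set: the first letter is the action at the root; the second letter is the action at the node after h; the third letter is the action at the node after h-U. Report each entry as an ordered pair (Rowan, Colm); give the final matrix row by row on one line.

hDz: (2,-2) (2,-2) | hDy: (2,-2) (2,-2) | hUz: (2,-3) (2,-3) | hUy: (5,2) (3,-3) | fDz: (2,2) (2,2) | fDy: (2,2) (2,2) | fUz: (2,2) (2,2) | fUy: (2,2) (2,2)

Row hDz: Lo→(2,-2), Hi→(2,-2)
Row hDy: Lo→(2,-2), Hi→(2,-2)
Row hUz: Lo→(2,-3), Hi→(2,-3)
Row hUy: Lo→(5,2), Hi→(3,-3)
Row fDz: Lo→(2,2), Hi→(2,2)
Row fDy: Lo→(2,2), Hi→(2,2)
Row fUz: Lo→(2,2), Hi→(2,2)
Row fUy: Lo→(2,2), Hi→(2,2)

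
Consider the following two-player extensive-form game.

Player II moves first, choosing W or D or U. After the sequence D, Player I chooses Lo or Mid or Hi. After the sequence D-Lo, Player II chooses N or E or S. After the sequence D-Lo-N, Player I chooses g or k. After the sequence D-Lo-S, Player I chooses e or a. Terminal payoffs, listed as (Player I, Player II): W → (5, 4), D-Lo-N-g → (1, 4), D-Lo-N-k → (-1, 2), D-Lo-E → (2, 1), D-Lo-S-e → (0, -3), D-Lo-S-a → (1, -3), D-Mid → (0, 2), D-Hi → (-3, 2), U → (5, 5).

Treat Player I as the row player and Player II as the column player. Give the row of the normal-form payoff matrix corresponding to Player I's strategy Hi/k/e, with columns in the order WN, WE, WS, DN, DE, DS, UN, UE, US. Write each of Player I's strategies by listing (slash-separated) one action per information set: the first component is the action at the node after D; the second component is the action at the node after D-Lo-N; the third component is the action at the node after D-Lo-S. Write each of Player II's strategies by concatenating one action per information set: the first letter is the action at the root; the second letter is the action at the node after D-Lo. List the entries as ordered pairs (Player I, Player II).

vs WN: Player II plays W → (5, 4)
vs WE: Player II plays W → (5, 4)
vs WS: Player II plays W → (5, 4)
vs DN: Player II plays D → Player I plays Hi at [D] → (-3, 2)
vs DE: Player II plays D → Player I plays Hi at [D] → (-3, 2)
vs DS: Player II plays D → Player I plays Hi at [D] → (-3, 2)
vs UN: Player II plays U → (5, 5)
vs UE: Player II plays U → (5, 5)
vs US: Player II plays U → (5, 5)

(5,4) (5,4) (5,4) (-3,2) (-3,2) (-3,2) (5,5) (5,5) (5,5)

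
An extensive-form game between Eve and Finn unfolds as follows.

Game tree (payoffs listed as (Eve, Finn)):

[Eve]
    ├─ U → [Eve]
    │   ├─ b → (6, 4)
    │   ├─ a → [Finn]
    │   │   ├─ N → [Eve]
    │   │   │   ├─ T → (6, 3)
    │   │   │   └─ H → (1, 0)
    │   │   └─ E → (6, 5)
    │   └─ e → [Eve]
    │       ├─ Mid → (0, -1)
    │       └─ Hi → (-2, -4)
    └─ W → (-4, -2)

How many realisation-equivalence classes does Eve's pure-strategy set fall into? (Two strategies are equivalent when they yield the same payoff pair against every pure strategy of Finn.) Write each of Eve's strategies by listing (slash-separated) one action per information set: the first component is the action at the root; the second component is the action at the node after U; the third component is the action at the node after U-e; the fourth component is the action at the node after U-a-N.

6

Eve has 24 pure strategies: U/b/Mid/T, U/b/Mid/H, U/b/Hi/T, U/b/Hi/H, U/a/Mid/T, U/a/Mid/H, U/a/Hi/T, U/a/Hi/H, U/e/Mid/T, U/e/Mid/H, U/e/Hi/T, U/e/Hi/H, W/b/Mid/T, W/b/Mid/H, W/b/Hi/T, W/b/Hi/H, W/a/Mid/T, W/a/Mid/H, W/a/Hi/T, W/a/Hi/H, W/e/Mid/T, W/e/Mid/H, W/e/Hi/T, W/e/Hi/H. Columns: N, E.
{U/b/Mid/T, U/b/Mid/H, U/b/Hi/T, U/b/Hi/H} → row (6,4) (6,4)
{U/a/Mid/T, U/a/Hi/T} → row (6,3) (6,5)
{U/a/Mid/H, U/a/Hi/H} → row (1,0) (6,5)
{U/e/Mid/T, U/e/Mid/H} → row (0,-1) (0,-1)
{U/e/Hi/T, U/e/Hi/H} → row (-2,-4) (-2,-4)
{W/b/Mid/T, W/b/Mid/H, W/b/Hi/T, W/b/Hi/H, W/a/Mid/T, W/a/Mid/H, W/a/Hi/T, W/a/Hi/H, W/e/Mid/T, W/e/Mid/H, W/e/Hi/T, W/e/Hi/H} → row (-4,-2) (-4,-2)
That's 6 distinct rows out of 24 strategies.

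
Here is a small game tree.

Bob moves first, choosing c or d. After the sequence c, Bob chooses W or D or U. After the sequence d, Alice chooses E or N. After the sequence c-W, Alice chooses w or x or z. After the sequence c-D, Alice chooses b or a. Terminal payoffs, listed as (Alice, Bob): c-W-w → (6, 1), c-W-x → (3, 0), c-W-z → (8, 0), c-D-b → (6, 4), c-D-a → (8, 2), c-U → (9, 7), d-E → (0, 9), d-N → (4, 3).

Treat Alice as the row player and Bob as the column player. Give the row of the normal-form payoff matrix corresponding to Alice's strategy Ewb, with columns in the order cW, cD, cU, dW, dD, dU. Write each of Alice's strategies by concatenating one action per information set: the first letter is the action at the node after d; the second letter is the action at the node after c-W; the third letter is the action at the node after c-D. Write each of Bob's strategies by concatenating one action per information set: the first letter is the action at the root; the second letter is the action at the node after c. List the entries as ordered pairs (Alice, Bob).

(6,1) (6,4) (9,7) (0,9) (0,9) (0,9)

vs cW: Bob plays c → Bob plays W at [c] → Alice plays w at [c-W] → (6, 1)
vs cD: Bob plays c → Bob plays D at [c] → Alice plays b at [c-D] → (6, 4)
vs cU: Bob plays c → Bob plays U at [c] → (9, 7)
vs dW: Bob plays d → Alice plays E at [d] → (0, 9)
vs dD: Bob plays d → Alice plays E at [d] → (0, 9)
vs dU: Bob plays d → Alice plays E at [d] → (0, 9)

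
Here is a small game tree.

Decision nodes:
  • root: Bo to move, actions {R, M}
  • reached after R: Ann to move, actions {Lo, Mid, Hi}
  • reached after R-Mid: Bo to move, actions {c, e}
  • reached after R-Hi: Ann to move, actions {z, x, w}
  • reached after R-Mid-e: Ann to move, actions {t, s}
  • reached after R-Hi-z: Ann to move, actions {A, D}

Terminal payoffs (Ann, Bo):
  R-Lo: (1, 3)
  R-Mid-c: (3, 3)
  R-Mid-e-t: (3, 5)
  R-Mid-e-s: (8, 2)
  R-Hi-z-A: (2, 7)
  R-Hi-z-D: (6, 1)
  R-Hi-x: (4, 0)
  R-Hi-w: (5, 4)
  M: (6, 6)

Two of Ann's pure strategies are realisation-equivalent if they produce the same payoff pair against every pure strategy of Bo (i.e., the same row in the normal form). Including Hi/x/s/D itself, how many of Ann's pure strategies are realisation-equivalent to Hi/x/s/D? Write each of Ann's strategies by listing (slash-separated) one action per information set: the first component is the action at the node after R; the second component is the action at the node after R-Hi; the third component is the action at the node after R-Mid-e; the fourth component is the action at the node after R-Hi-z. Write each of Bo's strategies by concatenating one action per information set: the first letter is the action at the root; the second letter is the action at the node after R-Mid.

4

Row for Hi/x/s/D (columns Rc, Re, Mc, Me): (4,0) (4,0) (6,6) (6,6).
Under Hi/x/s/D, Ann's choice at the node after R-Mid-e and at the node after R-Hi-z can never be reached regardless of what Bo does, so varying those choices leaves every outcome unchanged.
Holding the reachable choices fixed and varying the unreachable ones freely already gives 2 × 2 = 4 equivalent strategies.
No other strategy reproduces this row, so those 4 are the full class: Hi/x/t/A, Hi/x/t/D, Hi/x/s/A, Hi/x/s/D.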